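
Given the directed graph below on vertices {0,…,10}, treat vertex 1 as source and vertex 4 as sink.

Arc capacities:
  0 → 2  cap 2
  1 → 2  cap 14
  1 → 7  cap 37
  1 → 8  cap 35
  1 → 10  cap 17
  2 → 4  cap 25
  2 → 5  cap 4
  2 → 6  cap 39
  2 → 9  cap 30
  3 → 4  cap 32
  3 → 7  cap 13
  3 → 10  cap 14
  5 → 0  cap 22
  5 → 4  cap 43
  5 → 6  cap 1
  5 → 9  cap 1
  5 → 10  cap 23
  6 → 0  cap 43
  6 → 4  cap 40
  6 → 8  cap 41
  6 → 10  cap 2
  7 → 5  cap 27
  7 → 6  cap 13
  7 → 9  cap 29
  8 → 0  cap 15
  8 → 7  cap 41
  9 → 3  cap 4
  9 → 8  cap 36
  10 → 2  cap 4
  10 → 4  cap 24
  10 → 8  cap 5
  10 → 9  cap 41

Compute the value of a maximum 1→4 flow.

augment #1: 1→2→4 bottleneck 14, total now 14
augment #2: 1→10→4 bottleneck 17, total now 31
augment #3: 1→7→5→4 bottleneck 27, total now 58
augment #4: 1→7→6→4 bottleneck 10, total now 68
augment #5: 1→8→0→2→4 bottleneck 2, total now 70
augment #6: 1→8→7→6→4 bottleneck 3, total now 73
augment #7: 1→8→7→9→3→4 bottleneck 4, total now 77

Maximum flow value: 77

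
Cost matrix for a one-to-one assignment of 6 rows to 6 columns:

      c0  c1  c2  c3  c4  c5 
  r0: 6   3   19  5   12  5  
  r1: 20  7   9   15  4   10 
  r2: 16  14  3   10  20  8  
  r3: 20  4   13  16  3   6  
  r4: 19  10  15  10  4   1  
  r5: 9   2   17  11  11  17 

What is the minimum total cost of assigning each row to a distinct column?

Minimum assignment cost: 26

optimal assignment: row0→col3 (cost 5), row1→col4 (cost 4), row2→col2 (cost 3), row3→col1 (cost 4), row4→col5 (cost 1), row5→col0 (cost 9)
total = 5 + 4 + 3 + 4 + 1 + 9 = 26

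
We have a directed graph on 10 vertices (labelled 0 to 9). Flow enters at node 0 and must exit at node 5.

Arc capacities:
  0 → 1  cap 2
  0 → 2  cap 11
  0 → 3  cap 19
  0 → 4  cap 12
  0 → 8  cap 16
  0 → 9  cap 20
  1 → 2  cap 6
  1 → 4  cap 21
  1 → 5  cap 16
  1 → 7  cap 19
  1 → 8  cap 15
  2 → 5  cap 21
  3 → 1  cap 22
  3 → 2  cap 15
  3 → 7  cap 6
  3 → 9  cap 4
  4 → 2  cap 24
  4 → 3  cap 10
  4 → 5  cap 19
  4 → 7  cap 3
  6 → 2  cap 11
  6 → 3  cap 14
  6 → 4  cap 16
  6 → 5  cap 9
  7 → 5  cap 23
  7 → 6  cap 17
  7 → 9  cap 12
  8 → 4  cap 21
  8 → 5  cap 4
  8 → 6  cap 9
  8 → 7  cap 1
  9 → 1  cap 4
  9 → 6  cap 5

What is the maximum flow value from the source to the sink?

Maximum flow value: 69

augment #1: 0→1→5 bottleneck 2, total now 2
augment #2: 0→2→5 bottleneck 11, total now 13
augment #3: 0→4→5 bottleneck 12, total now 25
augment #4: 0→8→5 bottleneck 4, total now 29
augment #5: 0→3→1→5 bottleneck 14, total now 43
augment #6: 0→3→2→5 bottleneck 5, total now 48
augment #7: 0→8→4→5 bottleneck 7, total now 55
augment #8: 0→8→6→5 bottleneck 5, total now 60
augment #9: 0→9→6→5 bottleneck 4, total now 64
augment #10: 0→9→1→2→5 bottleneck 4, total now 68
augment #11: 0→9→6→2→5 bottleneck 1, total now 69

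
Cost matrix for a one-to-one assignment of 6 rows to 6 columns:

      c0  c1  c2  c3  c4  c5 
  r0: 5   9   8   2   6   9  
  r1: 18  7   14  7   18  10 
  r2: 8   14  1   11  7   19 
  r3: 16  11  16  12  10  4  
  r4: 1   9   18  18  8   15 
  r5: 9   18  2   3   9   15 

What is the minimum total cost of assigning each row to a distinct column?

optimal assignment: row0→col4 (cost 6), row1→col1 (cost 7), row2→col2 (cost 1), row3→col5 (cost 4), row4→col0 (cost 1), row5→col3 (cost 3)
total = 6 + 7 + 1 + 4 + 1 + 3 = 22

Minimum assignment cost: 22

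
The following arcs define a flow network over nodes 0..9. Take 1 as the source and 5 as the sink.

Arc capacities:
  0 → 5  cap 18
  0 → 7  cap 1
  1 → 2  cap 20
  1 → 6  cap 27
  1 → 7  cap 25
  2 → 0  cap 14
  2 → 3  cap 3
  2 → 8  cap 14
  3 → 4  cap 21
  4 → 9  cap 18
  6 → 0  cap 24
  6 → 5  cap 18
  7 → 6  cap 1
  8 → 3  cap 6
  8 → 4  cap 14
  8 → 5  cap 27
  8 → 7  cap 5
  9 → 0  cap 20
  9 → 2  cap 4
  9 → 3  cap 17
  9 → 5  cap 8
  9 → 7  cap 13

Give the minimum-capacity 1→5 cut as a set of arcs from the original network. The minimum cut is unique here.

augment #1: 1→6→5 push 18
augment #2: 1→2→0→5 push 14
augment #3: 1→2→8→5 push 6
augment #4: 1→6→0→5 push 4
augment #5: 1→6→0→2→8→5 push 5
augment #6: 1→7→6→0→2→8→5 push 1
max flow = 48; residual-reachable set from 1 gives S-side
cut edges (S→T): {(1,2), (1,6), (7,6)} total cap 48

Min-cut arcs: {(1,2), (1,6), (7,6)} (total capacity 48)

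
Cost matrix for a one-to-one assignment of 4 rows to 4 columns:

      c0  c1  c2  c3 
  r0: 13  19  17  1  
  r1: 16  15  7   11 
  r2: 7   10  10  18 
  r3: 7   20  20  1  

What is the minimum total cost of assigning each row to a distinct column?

optimal assignment: row0→col3 (cost 1), row1→col2 (cost 7), row2→col1 (cost 10), row3→col0 (cost 7)
total = 1 + 7 + 10 + 7 = 25

Minimum assignment cost: 25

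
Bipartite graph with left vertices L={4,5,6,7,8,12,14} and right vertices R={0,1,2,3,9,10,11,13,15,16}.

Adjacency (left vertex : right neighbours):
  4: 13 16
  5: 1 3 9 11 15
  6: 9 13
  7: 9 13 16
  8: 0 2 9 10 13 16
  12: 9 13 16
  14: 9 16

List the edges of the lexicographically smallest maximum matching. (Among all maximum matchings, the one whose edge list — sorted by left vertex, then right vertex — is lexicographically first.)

|M| = 5 (so the lex-smallest maximum matching has 5 edges)
process left vertices in ascending order; for each, take the smallest-labelled available neighbour that still permits 5 edges overall, or leave it unmatched if none does
lex-smallest matching: {4-13, 5-1, 6-9, 7-16, 8-0}

Lex-smallest maximum matching: {(4,13), (5,1), (6,9), (7,16), (8,0)}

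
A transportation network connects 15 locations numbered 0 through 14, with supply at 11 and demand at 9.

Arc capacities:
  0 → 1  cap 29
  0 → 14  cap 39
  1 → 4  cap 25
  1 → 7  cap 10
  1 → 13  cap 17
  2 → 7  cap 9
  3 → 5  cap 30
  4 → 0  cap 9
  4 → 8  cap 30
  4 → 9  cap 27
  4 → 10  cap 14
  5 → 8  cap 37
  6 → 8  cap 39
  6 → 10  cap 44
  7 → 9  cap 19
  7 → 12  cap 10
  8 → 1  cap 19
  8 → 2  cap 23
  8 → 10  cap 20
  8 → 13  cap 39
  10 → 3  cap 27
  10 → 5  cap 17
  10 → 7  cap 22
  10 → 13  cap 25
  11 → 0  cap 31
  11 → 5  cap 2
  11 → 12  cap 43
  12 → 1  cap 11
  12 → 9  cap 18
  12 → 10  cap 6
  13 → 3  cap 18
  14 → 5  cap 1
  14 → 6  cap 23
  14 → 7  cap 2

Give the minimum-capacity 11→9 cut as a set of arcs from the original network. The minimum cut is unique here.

augment #1: 11→12→9 push 18
augment #2: 11→0→1→4→9 push 25
augment #3: 11→0→1→7→9 push 4
augment #4: 11→0→14→7→9 push 2
augment #5: 11→12→1→7→9 push 6
augment #6: 11→12→10→7→9 push 6
augment #7: 11→5→8→2→7→9 push 1
max flow = 62; residual-reachable set from 11 gives S-side
cut edges (S→T): {(1,4), (7,9), (12,9)} total cap 62

Min-cut arcs: {(1,4), (7,9), (12,9)} (total capacity 62)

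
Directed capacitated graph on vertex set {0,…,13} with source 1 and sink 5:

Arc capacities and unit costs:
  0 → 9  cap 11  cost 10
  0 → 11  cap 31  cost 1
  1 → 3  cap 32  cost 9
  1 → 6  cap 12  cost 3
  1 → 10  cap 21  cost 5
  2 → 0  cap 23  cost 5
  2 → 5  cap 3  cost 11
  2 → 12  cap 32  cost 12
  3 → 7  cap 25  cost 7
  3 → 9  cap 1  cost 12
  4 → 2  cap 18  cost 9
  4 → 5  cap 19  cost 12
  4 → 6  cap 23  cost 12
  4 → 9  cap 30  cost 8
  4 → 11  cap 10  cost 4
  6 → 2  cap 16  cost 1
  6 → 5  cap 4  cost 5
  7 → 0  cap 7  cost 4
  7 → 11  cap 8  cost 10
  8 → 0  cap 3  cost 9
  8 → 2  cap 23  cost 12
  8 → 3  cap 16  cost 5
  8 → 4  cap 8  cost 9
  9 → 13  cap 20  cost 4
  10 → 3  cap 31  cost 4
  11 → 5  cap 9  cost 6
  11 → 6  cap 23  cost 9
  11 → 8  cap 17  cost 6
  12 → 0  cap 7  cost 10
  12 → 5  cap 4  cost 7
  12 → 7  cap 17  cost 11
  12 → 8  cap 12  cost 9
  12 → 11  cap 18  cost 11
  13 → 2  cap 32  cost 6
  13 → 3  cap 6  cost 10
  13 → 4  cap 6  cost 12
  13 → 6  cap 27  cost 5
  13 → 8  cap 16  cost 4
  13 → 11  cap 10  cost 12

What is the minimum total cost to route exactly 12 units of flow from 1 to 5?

Minimum cost for 12 units: 157

shortest-cost path #1: 1→6→5 push 4 @ unit cost 8 (adds 32)
shortest-cost path #2: 1→6→2→5 push 3 @ unit cost 15 (adds 45)
shortest-cost path #3: 1→6→2→0→11→5 push 5 @ unit cost 16 (adds 80)
total cost = 157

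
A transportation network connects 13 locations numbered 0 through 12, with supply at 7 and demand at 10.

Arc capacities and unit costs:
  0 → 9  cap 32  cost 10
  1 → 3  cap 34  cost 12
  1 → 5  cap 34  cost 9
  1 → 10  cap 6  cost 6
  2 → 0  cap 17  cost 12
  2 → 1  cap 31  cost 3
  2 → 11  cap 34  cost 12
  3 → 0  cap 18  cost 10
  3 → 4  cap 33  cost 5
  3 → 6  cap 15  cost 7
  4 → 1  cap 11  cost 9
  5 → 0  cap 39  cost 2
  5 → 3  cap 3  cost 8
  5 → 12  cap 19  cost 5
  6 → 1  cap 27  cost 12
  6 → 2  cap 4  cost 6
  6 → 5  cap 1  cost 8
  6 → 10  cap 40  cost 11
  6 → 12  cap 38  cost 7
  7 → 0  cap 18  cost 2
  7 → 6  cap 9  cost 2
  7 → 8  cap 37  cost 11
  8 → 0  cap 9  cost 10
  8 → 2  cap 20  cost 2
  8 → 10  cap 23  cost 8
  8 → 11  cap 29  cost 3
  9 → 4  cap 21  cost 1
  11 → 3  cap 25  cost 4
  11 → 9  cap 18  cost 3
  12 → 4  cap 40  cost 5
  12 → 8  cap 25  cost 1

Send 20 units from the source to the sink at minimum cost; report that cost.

Minimum cost for 20 units: 326

shortest-cost path #1: 7→6→10 push 9 @ unit cost 13 (adds 117)
shortest-cost path #2: 7→8→10 push 11 @ unit cost 19 (adds 209)
total cost = 326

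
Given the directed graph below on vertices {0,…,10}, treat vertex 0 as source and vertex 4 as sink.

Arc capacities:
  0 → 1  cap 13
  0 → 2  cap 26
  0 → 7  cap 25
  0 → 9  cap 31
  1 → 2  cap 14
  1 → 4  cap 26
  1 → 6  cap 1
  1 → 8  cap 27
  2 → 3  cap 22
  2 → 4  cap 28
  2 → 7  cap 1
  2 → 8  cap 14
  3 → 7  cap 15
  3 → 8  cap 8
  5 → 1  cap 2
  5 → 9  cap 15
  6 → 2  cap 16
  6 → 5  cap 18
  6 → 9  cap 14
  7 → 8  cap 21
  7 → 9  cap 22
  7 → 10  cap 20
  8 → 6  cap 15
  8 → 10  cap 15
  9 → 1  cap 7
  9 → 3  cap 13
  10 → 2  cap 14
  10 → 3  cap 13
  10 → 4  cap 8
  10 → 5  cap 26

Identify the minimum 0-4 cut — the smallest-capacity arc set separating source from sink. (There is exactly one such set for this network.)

augment #1: 0→1→4 push 13
augment #2: 0→2→4 push 26
augment #3: 0→7→10→4 push 8
augment #4: 0→9→1→4 push 7
augment #5: 0→7→10→2→4 push 2
augment #6: 0→7→10→5→1→4 push 2
max flow = 58; residual-reachable set from 0 gives S-side
cut edges (S→T): {(0,1), (2,4), (5,1), (9,1), (10,4)} total cap 58

Min-cut arcs: {(0,1), (2,4), (5,1), (9,1), (10,4)} (total capacity 58)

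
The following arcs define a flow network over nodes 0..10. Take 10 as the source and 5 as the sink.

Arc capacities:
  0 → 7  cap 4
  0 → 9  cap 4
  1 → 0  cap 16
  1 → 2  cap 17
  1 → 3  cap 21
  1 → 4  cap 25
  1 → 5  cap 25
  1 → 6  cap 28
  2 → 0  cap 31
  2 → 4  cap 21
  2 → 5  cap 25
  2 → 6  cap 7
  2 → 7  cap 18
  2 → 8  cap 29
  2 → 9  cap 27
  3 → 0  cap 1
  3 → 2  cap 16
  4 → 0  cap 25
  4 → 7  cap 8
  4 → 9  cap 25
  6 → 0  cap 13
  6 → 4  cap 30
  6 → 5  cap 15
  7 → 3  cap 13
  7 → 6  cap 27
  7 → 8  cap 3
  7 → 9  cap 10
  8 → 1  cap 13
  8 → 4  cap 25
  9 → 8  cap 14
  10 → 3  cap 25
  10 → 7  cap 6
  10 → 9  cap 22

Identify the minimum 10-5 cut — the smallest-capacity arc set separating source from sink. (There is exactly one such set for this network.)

Min-cut arcs: {(3,0), (3,2), (9,8), (10,7)} (total capacity 37)

augment #1: 10→3→2→5 push 16
augment #2: 10→7→6→5 push 6
augment #3: 10→9→8→1→5 push 13
augment #4: 10→3→0→7→6→5 push 1
augment #5: 10→9→8→4→7→6→5 push 1
max flow = 37; residual-reachable set from 10 gives S-side
cut edges (S→T): {(3,0), (3,2), (9,8), (10,7)} total cap 37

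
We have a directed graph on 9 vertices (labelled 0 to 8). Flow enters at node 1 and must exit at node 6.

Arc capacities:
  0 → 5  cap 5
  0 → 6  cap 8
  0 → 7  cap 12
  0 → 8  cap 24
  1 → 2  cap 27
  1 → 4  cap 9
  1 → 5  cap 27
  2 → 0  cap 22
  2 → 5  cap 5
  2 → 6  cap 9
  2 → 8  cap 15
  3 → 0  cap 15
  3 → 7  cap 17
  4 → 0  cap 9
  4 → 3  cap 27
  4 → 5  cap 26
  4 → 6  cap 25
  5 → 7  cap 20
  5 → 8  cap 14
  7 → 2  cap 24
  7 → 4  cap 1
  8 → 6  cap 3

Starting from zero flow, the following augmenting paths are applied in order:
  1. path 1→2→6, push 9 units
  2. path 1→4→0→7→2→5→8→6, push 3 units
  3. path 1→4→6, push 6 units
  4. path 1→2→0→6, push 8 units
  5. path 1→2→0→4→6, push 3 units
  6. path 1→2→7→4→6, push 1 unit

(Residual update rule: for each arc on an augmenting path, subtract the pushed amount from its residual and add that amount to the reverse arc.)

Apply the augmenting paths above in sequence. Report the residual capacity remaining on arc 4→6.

Residual capacity of (4,6): 15

after path 1 (1→2→6, push 9): res(4,6)=25
after path 2 (1→4→0→7→2→5→8→6, push 3): res(4,6)=25
after path 3 (1→4→6, push 6): res(4,6)=19
after path 4 (1→2→0→6, push 8): res(4,6)=19
after path 5 (1→2→0→4→6, push 3): res(4,6)=16
after path 6 (1→2→7→4→6, push 1): res(4,6)=15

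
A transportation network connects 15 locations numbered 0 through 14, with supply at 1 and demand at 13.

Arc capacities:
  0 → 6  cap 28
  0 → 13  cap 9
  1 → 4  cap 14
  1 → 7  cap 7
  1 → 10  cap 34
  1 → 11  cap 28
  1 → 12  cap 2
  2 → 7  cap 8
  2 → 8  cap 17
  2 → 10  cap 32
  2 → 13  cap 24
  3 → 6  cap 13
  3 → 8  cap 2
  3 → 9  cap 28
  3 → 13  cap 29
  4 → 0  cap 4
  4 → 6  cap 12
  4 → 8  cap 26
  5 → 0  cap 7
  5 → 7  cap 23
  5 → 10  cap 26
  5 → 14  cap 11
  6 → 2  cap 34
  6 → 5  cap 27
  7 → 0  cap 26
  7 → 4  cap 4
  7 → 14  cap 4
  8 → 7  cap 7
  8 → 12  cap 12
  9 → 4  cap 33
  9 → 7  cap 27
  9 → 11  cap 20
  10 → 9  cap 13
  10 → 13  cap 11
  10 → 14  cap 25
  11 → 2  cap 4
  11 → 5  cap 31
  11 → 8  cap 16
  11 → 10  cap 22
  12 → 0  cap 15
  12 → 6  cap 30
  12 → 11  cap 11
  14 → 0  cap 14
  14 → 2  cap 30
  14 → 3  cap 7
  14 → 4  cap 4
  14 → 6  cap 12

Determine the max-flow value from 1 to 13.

Maximum flow value: 51

augment #1: 1→10→13 bottleneck 11, total now 11
augment #2: 1→4→0→13 bottleneck 4, total now 15
augment #3: 1→7→0→13 bottleneck 5, total now 20
augment #4: 1→11→2→13 bottleneck 4, total now 24
augment #5: 1→4→6→2→13 bottleneck 10, total now 34
augment #6: 1→7→14→2→13 bottleneck 2, total now 36
augment #7: 1→10→14→2→13 bottleneck 8, total now 44
augment #8: 1→10→14→3→13 bottleneck 7, total now 51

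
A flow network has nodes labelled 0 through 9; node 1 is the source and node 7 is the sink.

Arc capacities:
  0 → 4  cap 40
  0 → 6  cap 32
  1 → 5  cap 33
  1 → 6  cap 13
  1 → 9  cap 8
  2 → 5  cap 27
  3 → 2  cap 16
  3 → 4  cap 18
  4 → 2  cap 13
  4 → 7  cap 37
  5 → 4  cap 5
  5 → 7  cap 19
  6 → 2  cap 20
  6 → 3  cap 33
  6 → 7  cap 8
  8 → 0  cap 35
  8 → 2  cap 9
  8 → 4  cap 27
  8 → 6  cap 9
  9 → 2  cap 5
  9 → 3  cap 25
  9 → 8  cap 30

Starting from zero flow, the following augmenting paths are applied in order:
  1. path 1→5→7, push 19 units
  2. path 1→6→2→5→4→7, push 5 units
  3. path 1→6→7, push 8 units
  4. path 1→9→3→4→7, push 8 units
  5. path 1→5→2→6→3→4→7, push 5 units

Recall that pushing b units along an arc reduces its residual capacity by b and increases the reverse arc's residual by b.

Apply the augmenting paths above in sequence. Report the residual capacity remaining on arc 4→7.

after path 1 (1→5→7, push 19): res(4,7)=37
after path 2 (1→6→2→5→4→7, push 5): res(4,7)=32
after path 3 (1→6→7, push 8): res(4,7)=32
after path 4 (1→9→3→4→7, push 8): res(4,7)=24
after path 5 (1→5→2→6→3→4→7, push 5): res(4,7)=19

Residual capacity of (4,7): 19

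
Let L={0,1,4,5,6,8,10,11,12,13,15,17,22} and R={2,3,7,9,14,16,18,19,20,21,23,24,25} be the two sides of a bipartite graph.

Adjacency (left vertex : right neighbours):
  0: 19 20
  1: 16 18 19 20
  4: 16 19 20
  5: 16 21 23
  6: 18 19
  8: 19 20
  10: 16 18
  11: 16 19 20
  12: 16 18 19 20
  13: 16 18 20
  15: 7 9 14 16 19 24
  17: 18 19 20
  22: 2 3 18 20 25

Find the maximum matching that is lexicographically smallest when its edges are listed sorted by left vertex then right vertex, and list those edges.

|M| = 7 (so the lex-smallest maximum matching has 7 edges)
process left vertices in ascending order; for each, take the smallest-labelled available neighbour that still permits 7 edges overall, or leave it unmatched if none does
lex-smallest matching: {0-19, 1-16, 4-20, 5-21, 6-18, 15-7, 22-2}

Lex-smallest maximum matching: {(0,19), (1,16), (4,20), (5,21), (6,18), (15,7), (22,2)}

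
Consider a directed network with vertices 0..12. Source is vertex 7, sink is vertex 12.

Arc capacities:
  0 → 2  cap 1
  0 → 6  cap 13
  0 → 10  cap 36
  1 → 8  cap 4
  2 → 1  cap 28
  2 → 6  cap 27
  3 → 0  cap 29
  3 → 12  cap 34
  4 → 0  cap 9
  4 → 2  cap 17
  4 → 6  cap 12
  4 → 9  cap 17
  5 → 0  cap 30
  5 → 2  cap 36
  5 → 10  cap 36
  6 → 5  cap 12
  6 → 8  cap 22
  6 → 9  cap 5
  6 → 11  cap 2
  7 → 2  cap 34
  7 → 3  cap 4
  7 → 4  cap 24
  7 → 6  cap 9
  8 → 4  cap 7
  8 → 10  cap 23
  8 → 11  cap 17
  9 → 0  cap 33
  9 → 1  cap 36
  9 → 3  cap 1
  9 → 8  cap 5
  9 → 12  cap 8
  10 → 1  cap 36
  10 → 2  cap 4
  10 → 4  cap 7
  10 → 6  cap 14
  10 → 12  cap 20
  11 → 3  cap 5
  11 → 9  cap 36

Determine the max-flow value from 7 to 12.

augment #1: 7→3→12 bottleneck 4, total now 4
augment #2: 7→4→9→12 bottleneck 8, total now 12
augment #3: 7→4→0→10→12 bottleneck 9, total now 21
augment #4: 7→4→9→3→12 bottleneck 1, total now 22
augment #5: 7→6→5→10→12 bottleneck 9, total now 31
augment #6: 7→2→1→8→10→12 bottleneck 2, total now 33
augment #7: 7→2→6→11→3→12 bottleneck 2, total now 35
augment #8: 7→2→1→8→11→3→12 bottleneck 2, total now 37
augment #9: 7→2→6→8→11→3→12 bottleneck 1, total now 38

Maximum flow value: 38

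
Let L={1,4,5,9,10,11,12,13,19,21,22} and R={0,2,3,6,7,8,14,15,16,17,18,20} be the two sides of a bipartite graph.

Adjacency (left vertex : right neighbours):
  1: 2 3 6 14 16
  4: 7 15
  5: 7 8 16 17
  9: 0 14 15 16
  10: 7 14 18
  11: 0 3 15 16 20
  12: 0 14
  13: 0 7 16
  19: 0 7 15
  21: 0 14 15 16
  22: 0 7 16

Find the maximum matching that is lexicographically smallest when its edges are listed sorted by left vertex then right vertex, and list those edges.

|M| = 9 (so the lex-smallest maximum matching has 9 edges)
process left vertices in ascending order; for each, take the smallest-labelled available neighbour that still permits 9 edges overall, or leave it unmatched if none does
lex-smallest matching: {1-2, 4-7, 5-8, 9-0, 10-18, 11-3, 12-14, 13-16, 19-15}

Lex-smallest maximum matching: {(1,2), (4,7), (5,8), (9,0), (10,18), (11,3), (12,14), (13,16), (19,15)}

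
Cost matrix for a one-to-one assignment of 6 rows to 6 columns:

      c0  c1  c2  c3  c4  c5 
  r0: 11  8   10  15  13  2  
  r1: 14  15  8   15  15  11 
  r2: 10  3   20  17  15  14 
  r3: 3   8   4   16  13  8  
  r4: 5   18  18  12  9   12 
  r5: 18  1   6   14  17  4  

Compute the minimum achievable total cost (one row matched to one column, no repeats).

Minimum assignment cost: 38

optimal assignment: row0→col5 (cost 2), row1→col3 (cost 15), row2→col1 (cost 3), row3→col0 (cost 3), row4→col4 (cost 9), row5→col2 (cost 6)
total = 2 + 15 + 3 + 3 + 9 + 6 = 38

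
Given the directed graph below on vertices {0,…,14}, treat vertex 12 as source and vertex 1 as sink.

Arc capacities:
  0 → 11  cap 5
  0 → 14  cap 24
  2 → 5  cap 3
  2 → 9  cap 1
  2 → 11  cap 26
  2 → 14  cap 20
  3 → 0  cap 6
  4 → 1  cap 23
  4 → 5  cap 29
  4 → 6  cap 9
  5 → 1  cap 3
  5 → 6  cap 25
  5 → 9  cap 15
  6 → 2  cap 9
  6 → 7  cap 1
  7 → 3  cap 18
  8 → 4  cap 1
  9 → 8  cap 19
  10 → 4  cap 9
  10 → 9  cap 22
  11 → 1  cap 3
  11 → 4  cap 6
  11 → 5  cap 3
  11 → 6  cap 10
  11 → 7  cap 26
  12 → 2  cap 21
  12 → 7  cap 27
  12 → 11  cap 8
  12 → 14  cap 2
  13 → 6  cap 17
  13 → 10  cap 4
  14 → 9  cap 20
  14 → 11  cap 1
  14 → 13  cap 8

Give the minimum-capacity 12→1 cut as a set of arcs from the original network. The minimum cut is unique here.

Min-cut arcs: {(5,1), (8,4), (11,1), (11,4), (13,10)} (total capacity 17)

augment #1: 12→11→1 push 3
augment #2: 12→2→5→1 push 3
augment #3: 12→11→4→1 push 5
augment #4: 12→2→11→4→1 push 1
augment #5: 12→2→9→8→4→1 push 1
augment #6: 12→14→13→10→4→1 push 2
augment #7: 12→2→14→13→10→4→1 push 2
max flow = 17; residual-reachable set from 12 gives S-side
cut edges (S→T): {(5,1), (8,4), (11,1), (11,4), (13,10)} total cap 17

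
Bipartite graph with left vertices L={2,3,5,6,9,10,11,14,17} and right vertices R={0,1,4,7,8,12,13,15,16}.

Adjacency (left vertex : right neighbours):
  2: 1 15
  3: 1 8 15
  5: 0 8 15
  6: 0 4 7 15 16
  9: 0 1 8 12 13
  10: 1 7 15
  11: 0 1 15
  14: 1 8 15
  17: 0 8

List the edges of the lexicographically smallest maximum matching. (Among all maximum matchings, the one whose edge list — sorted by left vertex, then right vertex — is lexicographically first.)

|M| = 7 (so the lex-smallest maximum matching has 7 edges)
process left vertices in ascending order; for each, take the smallest-labelled available neighbour that still permits 7 edges overall, or leave it unmatched if none does
lex-smallest matching: {2-1, 3-8, 5-0, 6-4, 9-12, 10-7, 11-15}

Lex-smallest maximum matching: {(2,1), (3,8), (5,0), (6,4), (9,12), (10,7), (11,15)}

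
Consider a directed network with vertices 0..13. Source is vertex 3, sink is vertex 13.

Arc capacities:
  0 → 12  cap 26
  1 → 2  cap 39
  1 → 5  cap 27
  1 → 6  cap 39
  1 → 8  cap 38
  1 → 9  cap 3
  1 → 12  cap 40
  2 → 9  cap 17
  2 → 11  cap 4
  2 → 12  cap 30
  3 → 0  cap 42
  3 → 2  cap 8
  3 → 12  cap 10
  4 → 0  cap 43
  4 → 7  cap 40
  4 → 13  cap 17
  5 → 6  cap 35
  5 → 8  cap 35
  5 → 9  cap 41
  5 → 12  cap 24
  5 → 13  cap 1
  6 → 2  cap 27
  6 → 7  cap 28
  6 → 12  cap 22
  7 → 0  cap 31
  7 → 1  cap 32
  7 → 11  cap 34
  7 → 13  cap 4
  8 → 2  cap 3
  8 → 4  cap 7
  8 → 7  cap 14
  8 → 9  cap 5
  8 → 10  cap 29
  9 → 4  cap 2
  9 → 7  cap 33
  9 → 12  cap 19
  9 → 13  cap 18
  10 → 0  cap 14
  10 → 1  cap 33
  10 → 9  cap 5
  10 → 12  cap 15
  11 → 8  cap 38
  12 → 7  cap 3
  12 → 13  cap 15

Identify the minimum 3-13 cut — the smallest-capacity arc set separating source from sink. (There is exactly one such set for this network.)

augment #1: 3→12→13 push 10
augment #2: 3→0→12→13 push 5
augment #3: 3→2→9→13 push 8
augment #4: 3→0→12→7→13 push 3
max flow = 26; residual-reachable set from 3 gives S-side
cut edges (S→T): {(3,2), (12,7), (12,13)} total cap 26

Min-cut arcs: {(3,2), (12,7), (12,13)} (total capacity 26)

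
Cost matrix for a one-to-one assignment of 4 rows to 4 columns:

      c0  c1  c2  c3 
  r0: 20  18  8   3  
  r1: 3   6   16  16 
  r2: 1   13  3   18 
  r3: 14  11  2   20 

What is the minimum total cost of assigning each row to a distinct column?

Minimum assignment cost: 12

optimal assignment: row0→col3 (cost 3), row1→col1 (cost 6), row2→col0 (cost 1), row3→col2 (cost 2)
total = 3 + 6 + 1 + 2 = 12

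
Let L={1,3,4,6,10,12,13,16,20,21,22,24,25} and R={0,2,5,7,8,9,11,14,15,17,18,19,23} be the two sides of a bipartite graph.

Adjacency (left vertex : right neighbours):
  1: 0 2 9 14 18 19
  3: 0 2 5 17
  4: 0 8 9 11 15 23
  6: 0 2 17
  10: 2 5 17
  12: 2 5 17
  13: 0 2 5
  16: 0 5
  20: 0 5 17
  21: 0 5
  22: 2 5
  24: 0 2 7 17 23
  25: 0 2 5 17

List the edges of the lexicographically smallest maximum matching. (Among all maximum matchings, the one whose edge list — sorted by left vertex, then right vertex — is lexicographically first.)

|M| = 7 (so the lex-smallest maximum matching has 7 edges)
process left vertices in ascending order; for each, take the smallest-labelled available neighbour that still permits 7 edges overall, or leave it unmatched if none does
lex-smallest matching: {1-9, 3-0, 4-8, 6-2, 10-5, 12-17, 24-7}

Lex-smallest maximum matching: {(1,9), (3,0), (4,8), (6,2), (10,5), (12,17), (24,7)}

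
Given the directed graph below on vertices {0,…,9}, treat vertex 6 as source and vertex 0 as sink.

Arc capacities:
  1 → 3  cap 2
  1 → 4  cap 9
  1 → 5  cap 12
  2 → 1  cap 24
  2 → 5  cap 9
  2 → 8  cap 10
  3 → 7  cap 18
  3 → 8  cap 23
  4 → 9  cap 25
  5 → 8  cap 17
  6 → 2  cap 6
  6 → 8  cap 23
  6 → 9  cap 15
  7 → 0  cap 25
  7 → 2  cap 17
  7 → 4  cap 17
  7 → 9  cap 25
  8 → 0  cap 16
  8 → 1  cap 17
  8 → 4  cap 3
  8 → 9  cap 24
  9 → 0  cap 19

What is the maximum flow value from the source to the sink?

augment #1: 6→8→0 bottleneck 16, total now 16
augment #2: 6→9→0 bottleneck 15, total now 31
augment #3: 6→8→9→0 bottleneck 4, total now 35
augment #4: 6→2→1→3→7→0 bottleneck 2, total now 37

Maximum flow value: 37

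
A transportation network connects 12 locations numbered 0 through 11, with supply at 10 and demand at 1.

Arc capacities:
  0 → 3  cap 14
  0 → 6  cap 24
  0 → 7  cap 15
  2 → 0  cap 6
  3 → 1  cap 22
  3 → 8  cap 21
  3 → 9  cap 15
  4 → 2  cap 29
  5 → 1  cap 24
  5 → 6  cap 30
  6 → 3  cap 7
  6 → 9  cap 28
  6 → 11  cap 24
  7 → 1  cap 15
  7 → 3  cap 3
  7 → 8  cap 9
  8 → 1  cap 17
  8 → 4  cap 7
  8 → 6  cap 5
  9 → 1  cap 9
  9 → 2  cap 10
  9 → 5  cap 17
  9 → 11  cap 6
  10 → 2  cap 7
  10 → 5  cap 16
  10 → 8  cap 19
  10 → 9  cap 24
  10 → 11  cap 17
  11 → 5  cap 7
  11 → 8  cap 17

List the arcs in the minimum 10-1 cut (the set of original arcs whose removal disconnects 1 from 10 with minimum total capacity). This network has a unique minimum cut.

augment #1: 10→5→1 push 16
augment #2: 10→8→1 push 17
augment #3: 10→9→1 push 9
augment #4: 10→9→5→1 push 8
augment #5: 10→2→0→3→1 push 6
augment #6: 10→8→6→3→1 push 2
augment #7: 10→9→5→6→3→1 push 5
max flow = 63; residual-reachable set from 10 gives S-side
cut edges (S→T): {(2,0), (5,1), (6,3), (8,1), (9,1)} total cap 63

Min-cut arcs: {(2,0), (5,1), (6,3), (8,1), (9,1)} (total capacity 63)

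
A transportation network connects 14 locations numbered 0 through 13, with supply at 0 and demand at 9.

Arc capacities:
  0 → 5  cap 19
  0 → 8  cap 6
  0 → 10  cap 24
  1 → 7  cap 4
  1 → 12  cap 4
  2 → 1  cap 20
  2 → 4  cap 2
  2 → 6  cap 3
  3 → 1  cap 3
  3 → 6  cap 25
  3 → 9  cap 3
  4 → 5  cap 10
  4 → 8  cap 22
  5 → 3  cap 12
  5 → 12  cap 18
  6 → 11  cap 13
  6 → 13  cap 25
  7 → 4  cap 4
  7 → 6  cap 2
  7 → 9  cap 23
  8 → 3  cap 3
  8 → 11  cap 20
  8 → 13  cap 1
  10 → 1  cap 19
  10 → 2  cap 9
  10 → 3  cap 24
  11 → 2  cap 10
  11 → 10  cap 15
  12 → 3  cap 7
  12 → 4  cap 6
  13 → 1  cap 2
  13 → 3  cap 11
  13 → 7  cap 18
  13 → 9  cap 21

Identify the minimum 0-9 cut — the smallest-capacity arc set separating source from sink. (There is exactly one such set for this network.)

augment #1: 0→5→3→9 push 3
augment #2: 0→8→13→9 push 1
augment #3: 0→10→1→7→9 push 4
augment #4: 0→5→3→6→13→9 push 9
augment #5: 0→8→3→6→13→9 push 3
augment #6: 0→10→2→6→13→9 push 3
augment #7: 0→10→3→6→13→9 push 5
augment #8: 0→10→3→6→13→7→9 push 5
max flow = 33; residual-reachable set from 0 gives S-side
cut edges (S→T): {(1,7), (3,9), (6,13), (8,13)} total cap 33

Min-cut arcs: {(1,7), (3,9), (6,13), (8,13)} (total capacity 33)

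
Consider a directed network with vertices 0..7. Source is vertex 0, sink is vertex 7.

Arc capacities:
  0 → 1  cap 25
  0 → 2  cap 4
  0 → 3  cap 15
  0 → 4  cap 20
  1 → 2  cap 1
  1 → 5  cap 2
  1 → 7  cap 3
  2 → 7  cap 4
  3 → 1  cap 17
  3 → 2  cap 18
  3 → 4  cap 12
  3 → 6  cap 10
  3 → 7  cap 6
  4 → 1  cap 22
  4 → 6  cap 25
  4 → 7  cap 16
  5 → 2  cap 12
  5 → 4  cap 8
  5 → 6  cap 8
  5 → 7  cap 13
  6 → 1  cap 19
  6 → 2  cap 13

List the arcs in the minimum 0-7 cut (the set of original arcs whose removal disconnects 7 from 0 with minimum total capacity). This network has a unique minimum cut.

Min-cut arcs: {(1,5), (1,7), (2,7), (3,7), (4,7)} (total capacity 31)

augment #1: 0→1→7 push 3
augment #2: 0→2→7 push 4
augment #3: 0→3→7 push 6
augment #4: 0→4→7 push 16
augment #5: 0→1→5→7 push 2
max flow = 31; residual-reachable set from 0 gives S-side
cut edges (S→T): {(1,5), (1,7), (2,7), (3,7), (4,7)} total cap 31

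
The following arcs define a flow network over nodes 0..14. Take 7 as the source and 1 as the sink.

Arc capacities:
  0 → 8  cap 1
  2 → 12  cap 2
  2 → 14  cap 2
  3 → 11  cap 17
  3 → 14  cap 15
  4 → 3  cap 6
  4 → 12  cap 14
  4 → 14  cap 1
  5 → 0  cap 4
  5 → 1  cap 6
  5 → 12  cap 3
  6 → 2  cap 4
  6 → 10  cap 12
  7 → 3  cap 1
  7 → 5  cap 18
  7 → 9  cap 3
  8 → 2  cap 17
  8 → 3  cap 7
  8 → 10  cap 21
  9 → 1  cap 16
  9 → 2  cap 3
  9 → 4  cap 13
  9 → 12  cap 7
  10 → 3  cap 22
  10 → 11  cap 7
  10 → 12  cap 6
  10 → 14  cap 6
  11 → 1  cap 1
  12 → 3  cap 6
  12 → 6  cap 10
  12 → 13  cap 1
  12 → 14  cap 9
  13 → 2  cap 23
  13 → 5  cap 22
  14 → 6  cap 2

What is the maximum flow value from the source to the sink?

augment #1: 7→5→1 bottleneck 6, total now 6
augment #2: 7→9→1 bottleneck 3, total now 9
augment #3: 7→3→11→1 bottleneck 1, total now 10

Maximum flow value: 10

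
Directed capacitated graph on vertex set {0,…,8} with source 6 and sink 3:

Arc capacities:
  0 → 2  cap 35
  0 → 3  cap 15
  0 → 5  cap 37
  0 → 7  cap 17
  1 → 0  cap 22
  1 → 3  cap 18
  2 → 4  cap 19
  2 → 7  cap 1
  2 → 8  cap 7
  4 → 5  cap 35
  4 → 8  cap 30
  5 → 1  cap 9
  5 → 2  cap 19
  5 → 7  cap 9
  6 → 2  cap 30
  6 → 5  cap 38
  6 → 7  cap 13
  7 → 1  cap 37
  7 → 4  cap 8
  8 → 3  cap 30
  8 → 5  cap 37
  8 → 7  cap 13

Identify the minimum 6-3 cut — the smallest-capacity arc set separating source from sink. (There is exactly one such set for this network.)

Min-cut arcs: {(2,4), (2,7), (2,8), (5,1), (5,7), (6,7)} (total capacity 58)

augment #1: 6→2→8→3 push 7
augment #2: 6→5→1→3 push 9
augment #3: 6→7→1→3 push 9
augment #4: 6→2→4→8→3 push 19
augment #5: 6→7→1→0→3 push 4
augment #6: 6→2→7→1→0→3 push 1
augment #7: 6→5→7→1→0→3 push 9
max flow = 58; residual-reachable set from 6 gives S-side
cut edges (S→T): {(2,4), (2,7), (2,8), (5,1), (5,7), (6,7)} total cap 58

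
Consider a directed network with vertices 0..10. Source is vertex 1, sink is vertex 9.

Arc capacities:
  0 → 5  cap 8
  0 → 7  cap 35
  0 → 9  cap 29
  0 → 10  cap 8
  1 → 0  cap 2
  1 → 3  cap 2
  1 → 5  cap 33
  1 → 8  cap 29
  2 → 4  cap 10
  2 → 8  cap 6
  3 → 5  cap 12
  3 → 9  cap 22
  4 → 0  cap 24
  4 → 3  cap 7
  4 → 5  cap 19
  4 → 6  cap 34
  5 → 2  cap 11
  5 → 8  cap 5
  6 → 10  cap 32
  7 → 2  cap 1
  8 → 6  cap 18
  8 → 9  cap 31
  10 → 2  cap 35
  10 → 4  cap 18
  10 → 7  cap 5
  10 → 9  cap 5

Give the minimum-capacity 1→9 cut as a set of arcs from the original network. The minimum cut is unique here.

augment #1: 1→0→9 push 2
augment #2: 1→3→9 push 2
augment #3: 1→8→9 push 29
augment #4: 1→5→8→9 push 2
augment #5: 1→5→2→4→0→9 push 10
augment #6: 1→5→8→6→10→9 push 3
augment #7: 1→5→2→8→6→10→9 push 1
max flow = 49; residual-reachable set from 1 gives S-side
cut edges (S→T): {(1,0), (1,3), (1,8), (5,2), (5,8)} total cap 49

Min-cut arcs: {(1,0), (1,3), (1,8), (5,2), (5,8)} (total capacity 49)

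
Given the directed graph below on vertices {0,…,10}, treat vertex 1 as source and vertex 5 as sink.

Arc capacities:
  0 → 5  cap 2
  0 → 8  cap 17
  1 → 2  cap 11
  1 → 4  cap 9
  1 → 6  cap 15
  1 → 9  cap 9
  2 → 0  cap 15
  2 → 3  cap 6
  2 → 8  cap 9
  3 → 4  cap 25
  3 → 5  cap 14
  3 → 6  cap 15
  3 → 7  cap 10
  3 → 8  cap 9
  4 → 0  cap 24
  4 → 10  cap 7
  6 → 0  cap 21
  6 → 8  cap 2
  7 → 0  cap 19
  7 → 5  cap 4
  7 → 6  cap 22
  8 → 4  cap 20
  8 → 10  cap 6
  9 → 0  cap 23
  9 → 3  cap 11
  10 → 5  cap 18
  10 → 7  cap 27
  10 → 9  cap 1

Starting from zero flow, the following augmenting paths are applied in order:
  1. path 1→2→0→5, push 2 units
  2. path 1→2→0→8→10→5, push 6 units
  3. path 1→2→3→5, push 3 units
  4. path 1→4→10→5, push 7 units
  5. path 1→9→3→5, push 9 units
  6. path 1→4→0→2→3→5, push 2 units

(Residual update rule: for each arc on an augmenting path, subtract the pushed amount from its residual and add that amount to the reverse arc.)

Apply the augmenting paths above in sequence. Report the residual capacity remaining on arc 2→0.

Residual capacity of (2,0): 9

after path 1 (1→2→0→5, push 2): res(2,0)=13
after path 2 (1→2→0→8→10→5, push 6): res(2,0)=7
after path 3 (1→2→3→5, push 3): res(2,0)=7
after path 4 (1→4→10→5, push 7): res(2,0)=7
after path 5 (1→9→3→5, push 9): res(2,0)=7
after path 6 (1→4→0→2→3→5, push 2): res(2,0)=9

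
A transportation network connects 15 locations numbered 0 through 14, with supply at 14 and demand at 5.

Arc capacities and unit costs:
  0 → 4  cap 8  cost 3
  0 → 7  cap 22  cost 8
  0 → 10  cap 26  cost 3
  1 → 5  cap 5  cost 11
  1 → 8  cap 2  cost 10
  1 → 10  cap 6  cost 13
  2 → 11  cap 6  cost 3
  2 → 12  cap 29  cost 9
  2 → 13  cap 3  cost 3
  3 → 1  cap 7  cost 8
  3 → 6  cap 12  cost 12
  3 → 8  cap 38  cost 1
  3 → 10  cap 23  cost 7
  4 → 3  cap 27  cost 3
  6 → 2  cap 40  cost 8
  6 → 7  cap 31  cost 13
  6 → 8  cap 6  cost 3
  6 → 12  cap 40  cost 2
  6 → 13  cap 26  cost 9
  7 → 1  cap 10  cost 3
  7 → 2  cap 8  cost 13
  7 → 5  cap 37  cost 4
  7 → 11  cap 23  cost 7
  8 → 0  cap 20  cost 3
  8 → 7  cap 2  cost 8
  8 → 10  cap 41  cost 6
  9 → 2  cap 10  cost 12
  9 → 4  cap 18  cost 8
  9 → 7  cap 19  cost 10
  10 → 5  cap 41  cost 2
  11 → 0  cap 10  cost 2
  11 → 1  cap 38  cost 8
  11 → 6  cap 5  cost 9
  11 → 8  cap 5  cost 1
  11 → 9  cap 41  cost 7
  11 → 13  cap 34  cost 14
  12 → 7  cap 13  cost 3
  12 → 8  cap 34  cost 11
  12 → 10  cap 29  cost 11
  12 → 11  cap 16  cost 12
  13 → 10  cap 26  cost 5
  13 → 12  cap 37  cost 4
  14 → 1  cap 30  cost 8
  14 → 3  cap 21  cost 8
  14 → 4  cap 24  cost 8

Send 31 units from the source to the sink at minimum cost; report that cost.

shortest-cost path #1: 14→3→10→5 push 21 @ unit cost 17 (adds 357)
shortest-cost path #2: 14→1→5 push 5 @ unit cost 19 (adds 95)
shortest-cost path #3: 14→4→3→10→5 push 2 @ unit cost 20 (adds 40)
shortest-cost path #4: 14→4→3→8→10→5 push 3 @ unit cost 20 (adds 60)
total cost = 552

Minimum cost for 31 units: 552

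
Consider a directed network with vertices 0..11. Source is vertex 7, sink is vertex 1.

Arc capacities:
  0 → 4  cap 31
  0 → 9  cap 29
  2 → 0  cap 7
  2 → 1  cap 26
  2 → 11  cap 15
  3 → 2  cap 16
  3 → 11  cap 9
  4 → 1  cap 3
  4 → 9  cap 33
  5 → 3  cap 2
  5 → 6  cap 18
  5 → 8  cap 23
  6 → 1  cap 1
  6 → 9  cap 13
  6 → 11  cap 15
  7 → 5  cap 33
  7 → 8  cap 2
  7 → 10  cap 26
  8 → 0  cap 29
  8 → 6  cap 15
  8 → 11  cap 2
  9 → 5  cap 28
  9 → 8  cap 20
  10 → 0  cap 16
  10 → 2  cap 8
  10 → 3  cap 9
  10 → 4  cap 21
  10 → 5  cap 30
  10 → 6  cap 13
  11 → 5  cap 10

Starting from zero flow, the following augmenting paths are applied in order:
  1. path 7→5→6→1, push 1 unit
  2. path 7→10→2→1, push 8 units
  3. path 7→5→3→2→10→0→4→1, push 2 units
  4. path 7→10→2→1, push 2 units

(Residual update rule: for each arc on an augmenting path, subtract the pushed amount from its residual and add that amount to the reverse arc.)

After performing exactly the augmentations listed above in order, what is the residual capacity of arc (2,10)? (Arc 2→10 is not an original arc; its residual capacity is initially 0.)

Residual capacity of (2,10): 8

after path 1 (7→5→6→1, push 1): res(2,10)=0
after path 2 (7→10→2→1, push 8): res(2,10)=8
after path 3 (7→5→3→2→10→0→4→1, push 2): res(2,10)=6
after path 4 (7→10→2→1, push 2): res(2,10)=8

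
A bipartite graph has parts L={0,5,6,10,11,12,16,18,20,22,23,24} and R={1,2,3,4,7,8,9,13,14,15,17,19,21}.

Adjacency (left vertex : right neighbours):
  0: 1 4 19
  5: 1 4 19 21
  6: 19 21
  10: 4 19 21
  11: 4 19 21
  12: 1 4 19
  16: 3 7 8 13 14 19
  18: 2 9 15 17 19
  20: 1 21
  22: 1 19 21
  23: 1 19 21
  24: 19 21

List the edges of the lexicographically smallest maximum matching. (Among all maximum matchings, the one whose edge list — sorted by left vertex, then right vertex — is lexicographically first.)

Lex-smallest maximum matching: {(0,1), (5,4), (6,19), (10,21), (16,3), (18,2)}

|M| = 6 (so the lex-smallest maximum matching has 6 edges)
process left vertices in ascending order; for each, take the smallest-labelled available neighbour that still permits 6 edges overall, or leave it unmatched if none does
lex-smallest matching: {0-1, 5-4, 6-19, 10-21, 16-3, 18-2}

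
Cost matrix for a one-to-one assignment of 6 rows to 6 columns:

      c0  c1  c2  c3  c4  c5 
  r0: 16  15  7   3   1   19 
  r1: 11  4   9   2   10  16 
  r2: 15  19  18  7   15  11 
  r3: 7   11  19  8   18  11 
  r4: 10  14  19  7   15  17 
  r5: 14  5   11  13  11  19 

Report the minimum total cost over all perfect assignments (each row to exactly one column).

optimal assignment: row0→col4 (cost 1), row1→col2 (cost 9), row2→col5 (cost 11), row3→col0 (cost 7), row4→col3 (cost 7), row5→col1 (cost 5)
total = 1 + 9 + 11 + 7 + 7 + 5 = 40

Minimum assignment cost: 40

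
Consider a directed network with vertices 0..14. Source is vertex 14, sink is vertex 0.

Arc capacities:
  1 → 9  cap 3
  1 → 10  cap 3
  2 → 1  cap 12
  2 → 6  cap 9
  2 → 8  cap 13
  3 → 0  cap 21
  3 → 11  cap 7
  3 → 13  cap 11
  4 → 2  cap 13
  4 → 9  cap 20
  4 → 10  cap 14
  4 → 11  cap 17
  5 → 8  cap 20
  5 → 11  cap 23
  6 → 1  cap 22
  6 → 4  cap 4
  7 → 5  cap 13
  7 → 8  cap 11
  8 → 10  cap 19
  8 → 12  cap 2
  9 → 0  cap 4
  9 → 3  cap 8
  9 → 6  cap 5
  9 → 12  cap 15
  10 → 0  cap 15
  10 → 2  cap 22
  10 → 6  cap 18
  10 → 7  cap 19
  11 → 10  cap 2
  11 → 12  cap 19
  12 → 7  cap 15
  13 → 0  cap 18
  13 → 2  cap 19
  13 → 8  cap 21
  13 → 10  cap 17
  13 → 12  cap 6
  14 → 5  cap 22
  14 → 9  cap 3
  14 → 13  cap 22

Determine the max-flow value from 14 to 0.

Maximum flow value: 43

augment #1: 14→9→0 bottleneck 3, total now 3
augment #2: 14→13→0 bottleneck 18, total now 21
augment #3: 14→13→10→0 bottleneck 4, total now 25
augment #4: 14→5→8→10→0 bottleneck 11, total now 36
augment #5: 14→5→8→10→2→1→9→0 bottleneck 1, total now 37
augment #6: 14→5→8→10→2→1→9→3→0 bottleneck 2, total now 39
augment #7: 14→5→8→10→6→4→9→3→0 bottleneck 4, total now 43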